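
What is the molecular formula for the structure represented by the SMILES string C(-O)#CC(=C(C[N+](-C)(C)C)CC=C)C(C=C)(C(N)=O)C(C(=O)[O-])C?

Heavy atoms from the SMILES: 18 C, 2 N, 4 O.
Implicit hydrogens by atom environment:
  7 × C: no H
  4 × C: 3 H each → 12
  4 × C: 2 H each → 8
  3 × C: 1 H each → 3
  2 × O: no H
  1 × N: 2 H
  1 × N (charge +1): no H
  1 × O: 1 H
  1 × O (charge -1): no H
  Total hydrogens = 26.
Molecular formula: C18H26N2O4

C18H26N2O4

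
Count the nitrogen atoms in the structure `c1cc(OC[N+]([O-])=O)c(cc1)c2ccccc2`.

The symbol for nitrogen appears 1 time in the SMILES.

1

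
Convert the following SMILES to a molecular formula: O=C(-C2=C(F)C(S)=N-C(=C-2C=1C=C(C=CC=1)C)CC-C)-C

Heavy atoms from the SMILES: 17 C, 1 F, 1 N, 1 O, 1 S.
Implicit hydrogens by atom environment:
  7 × C (aromatic): no H
  4 × C (aromatic): 1 H each → 4
  3 × C: 3 H each → 9
  2 × C: 2 H each → 4
  1 × C: no H
  1 × F: no H
  1 × N (aromatic): no H
  1 × O: no H
  1 × S: 1 H
  Total hydrogens = 18.
Molecular formula: C17H18FNOS

C17H18FNOS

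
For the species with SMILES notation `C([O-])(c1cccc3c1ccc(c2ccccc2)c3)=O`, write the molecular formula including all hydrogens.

Heavy atoms from the SMILES: 17 C, 2 O.
Implicit hydrogens by atom environment:
  11 × C (aromatic): 1 H each → 11
  5 × C (aromatic): no H
  1 × C: no H
  1 × O: no H
  1 × O (charge -1): no H
  Total hydrogens = 11.
Net charge -1.
Molecular formula: C17H11O2-

C17H11O2-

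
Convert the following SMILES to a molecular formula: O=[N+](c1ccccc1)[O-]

C6H5NO2

Heavy atoms from the SMILES: 6 C, 1 N, 2 O.
Implicit hydrogens by atom environment:
  5 × C (aromatic): 1 H each → 5
  1 × C (aromatic): no H
  1 × N (charge +1): no H
  1 × O: no H
  1 × O (charge -1): no H
  Total hydrogens = 5.
Molecular formula: C6H5NO2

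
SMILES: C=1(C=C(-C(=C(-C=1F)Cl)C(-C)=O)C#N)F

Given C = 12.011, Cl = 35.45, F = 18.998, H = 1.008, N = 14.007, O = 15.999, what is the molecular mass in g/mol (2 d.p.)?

Molecular formula: C9H4ClF2NO.
M = 9×12.011 + 1×35.45 + 2×18.998 + 4×1.008 + 1×14.007 + 1×15.999 = 215.58 g/mol.

215.58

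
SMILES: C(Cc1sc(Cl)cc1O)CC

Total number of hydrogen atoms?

Hydrogens are implicit in SMILES; fill each atom to its normal valence:
  3 × C: 2 H each → 6
  3 × C (aromatic): no H
  1 × C: 3 H
  1 × C (aromatic): 1 H
  1 × Cl: no H
  1 × O: 1 H
  1 × S (aromatic): no H
  Total hydrogens = 11.

11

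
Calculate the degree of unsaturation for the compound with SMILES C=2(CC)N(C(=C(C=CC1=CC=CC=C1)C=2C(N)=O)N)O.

9

Molecular formula from the SMILES: C15H17N3O2.
DoU = (2C + 2 + N − H − X)/2 = (2·15 + 2 + 3 − 17 − 0)/2 = 18/2 = 9.
(Structurally: 2 ring(s) + 7 π bond(s) = 9.)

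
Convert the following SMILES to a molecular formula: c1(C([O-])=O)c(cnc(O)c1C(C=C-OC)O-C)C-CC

Heavy atoms from the SMILES: 14 C, 1 N, 5 O.
Implicit hydrogens by atom environment:
  4 × C (aromatic): no H
  3 × C: 3 H each → 9
  3 × C: 1 H each → 3
  3 × O: no H
  2 × C: 2 H each → 4
  1 × C (aromatic): 1 H
  1 × C: no H
  1 × N (aromatic): no H
  1 × O: 1 H
  1 × O (charge -1): no H
  Total hydrogens = 18.
Net charge -1.
Molecular formula: C14H18NO5-

C14H18NO5-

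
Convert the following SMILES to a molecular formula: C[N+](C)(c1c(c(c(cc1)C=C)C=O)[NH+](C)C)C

[C14H22N2O]2+

Heavy atoms from the SMILES: 14 C, 2 N, 1 O.
Implicit hydrogens by atom environment:
  5 × C: 3 H each → 15
  4 × C (aromatic): no H
  2 × C (aromatic): 1 H each → 2
  2 × C: 1 H each → 2
  1 × C: 2 H
  1 × N (charge +1): 1 H
  1 × N (charge +1): no H
  1 × O: no H
  Total hydrogens = 22.
Net charge +2.
Molecular formula: [C14H22N2O]2+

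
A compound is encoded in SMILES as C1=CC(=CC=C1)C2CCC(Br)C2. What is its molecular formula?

C11H13Br

Heavy atoms from the SMILES: 1 Br, 11 C.
Implicit hydrogens by atom environment:
  5 × C (aromatic): 1 H each → 5
  3 × C: 2 H each → 6
  2 × C: 1 H each → 2
  1 × Br: no H
  1 × C (aromatic): no H
  Total hydrogens = 13.
Molecular formula: C11H13Br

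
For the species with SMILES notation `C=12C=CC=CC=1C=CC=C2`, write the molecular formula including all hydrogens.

C10H8

Heavy atoms from the SMILES: 10 C.
Implicit hydrogens by atom environment:
  8 × C (aromatic): 1 H each → 8
  2 × C (aromatic): no H
  Total hydrogens = 8.
Molecular formula: C10H8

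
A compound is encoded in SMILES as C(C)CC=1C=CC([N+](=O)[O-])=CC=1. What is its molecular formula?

Heavy atoms from the SMILES: 9 C, 1 N, 2 O.
Implicit hydrogens by atom environment:
  4 × C (aromatic): 1 H each → 4
  2 × C: 2 H each → 4
  2 × C (aromatic): no H
  1 × C: 3 H
  1 × N (charge +1): no H
  1 × O: no H
  1 × O (charge -1): no H
  Total hydrogens = 11.
Molecular formula: C9H11NO2

C9H11NO2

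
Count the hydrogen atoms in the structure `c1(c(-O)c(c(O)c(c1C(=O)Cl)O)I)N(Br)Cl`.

3

Hydrogens are implicit in SMILES; fill each atom to its normal valence:
  6 × C (aromatic): no H
  3 × O: 1 H each → 3
  2 × Cl: no H
  1 × Br: no H
  1 × C: no H
  1 × I: no H
  1 × N: no H
  1 × O: no H
  Total hydrogens = 3.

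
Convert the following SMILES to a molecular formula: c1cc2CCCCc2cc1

C10H12

Heavy atoms from the SMILES: 10 C.
Implicit hydrogens by atom environment:
  4 × C: 2 H each → 8
  4 × C (aromatic): 1 H each → 4
  2 × C (aromatic): no H
  Total hydrogens = 12.
Molecular formula: C10H12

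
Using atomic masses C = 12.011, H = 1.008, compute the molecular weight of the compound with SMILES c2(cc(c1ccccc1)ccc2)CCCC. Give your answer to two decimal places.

210.32

Molecular formula: C16H18.
M = 16×12.011 + 18×1.008 = 210.32 g/mol.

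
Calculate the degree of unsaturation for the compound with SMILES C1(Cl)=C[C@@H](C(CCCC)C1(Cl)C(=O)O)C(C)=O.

Molecular formula from the SMILES: C12H16Cl2O3.
DoU = (2C + 2 + N − H − X)/2 = (2·12 + 2 + 0 − 16 − 2)/2 = 8/2 = 4.
(Structurally: 1 ring(s) + 3 π bond(s) = 4.)

4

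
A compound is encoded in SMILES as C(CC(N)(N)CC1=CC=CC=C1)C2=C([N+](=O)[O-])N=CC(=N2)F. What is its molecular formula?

C14H16FN5O2

Heavy atoms from the SMILES: 14 C, 1 F, 5 N, 2 O.
Implicit hydrogens by atom environment:
  6 × C (aromatic): 1 H each → 6
  4 × C (aromatic): no H
  3 × C: 2 H each → 6
  2 × N: 2 H each → 4
  2 × N (aromatic): no H
  1 × C: no H
  1 × F: no H
  1 × N (charge +1): no H
  1 × O: no H
  1 × O (charge -1): no H
  Total hydrogens = 16.
Molecular formula: C14H16FN5O2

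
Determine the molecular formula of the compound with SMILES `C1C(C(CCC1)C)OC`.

Heavy atoms from the SMILES: 8 C, 1 O.
Implicit hydrogens by atom environment:
  4 × C: 2 H each → 8
  2 × C: 3 H each → 6
  2 × C: 1 H each → 2
  1 × O: no H
  Total hydrogens = 16.
Molecular formula: C8H16O

C8H16O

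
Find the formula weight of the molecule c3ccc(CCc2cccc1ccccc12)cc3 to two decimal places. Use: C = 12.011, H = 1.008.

Molecular formula: C18H16.
M = 18×12.011 + 16×1.008 = 232.33 g/mol.

232.33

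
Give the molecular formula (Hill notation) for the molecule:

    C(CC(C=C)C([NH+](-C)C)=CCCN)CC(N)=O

C13H26N3O+

Heavy atoms from the SMILES: 13 C, 3 N, 1 O.
Implicit hydrogens by atom environment:
  6 × C: 2 H each → 12
  3 × C: 1 H each → 3
  2 × C: 3 H each → 6
  2 × C: no H
  2 × N: 2 H each → 4
  1 × N (charge +1): 1 H
  1 × O: no H
  Total hydrogens = 26.
Net charge +1.
Molecular formula: C13H26N3O+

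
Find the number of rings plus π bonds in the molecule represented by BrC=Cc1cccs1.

Molecular formula from the SMILES: C6H5BrS.
DoU = (2C + 2 + N − H − X)/2 = (2·6 + 2 + 0 − 5 − 1)/2 = 8/2 = 4.
(Structurally: 1 ring(s) + 3 π bond(s) = 4.)

4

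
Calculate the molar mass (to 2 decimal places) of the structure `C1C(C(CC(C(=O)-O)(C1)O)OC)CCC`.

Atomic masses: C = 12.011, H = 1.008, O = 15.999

216.28

Molecular formula: C11H20O4.
M = 11×12.011 + 20×1.008 + 4×15.999 = 216.28 g/mol.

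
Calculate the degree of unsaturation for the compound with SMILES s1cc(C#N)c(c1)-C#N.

Molecular formula from the SMILES: C6H2N2S.
DoU = (2C + 2 + N − H − X)/2 = (2·6 + 2 + 2 − 2 − 0)/2 = 14/2 = 7.
(Structurally: 1 ring(s) + 6 π bond(s) = 7.)

7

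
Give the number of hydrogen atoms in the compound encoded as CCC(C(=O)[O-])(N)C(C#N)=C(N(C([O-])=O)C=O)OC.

Hydrogens are implicit in SMILES; fill each atom to its normal valence:
  6 × C: no H
  4 × O: no H
  2 × C: 3 H each → 6
  2 × N: no H
  2 × O (charge -1): no H
  1 × C: 2 H
  1 × C: 1 H
  1 × N: 2 H
  Total hydrogens = 11.

11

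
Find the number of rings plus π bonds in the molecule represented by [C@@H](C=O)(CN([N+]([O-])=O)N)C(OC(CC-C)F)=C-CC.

3

Molecular formula from the SMILES: C11H20FN3O4.
DoU = (2C + 2 + N − H − X)/2 = (2·11 + 2 + 3 − 20 − 1)/2 = 6/2 = 3.
(Structurally: 0 ring(s) + 3 π bond(s) = 3.)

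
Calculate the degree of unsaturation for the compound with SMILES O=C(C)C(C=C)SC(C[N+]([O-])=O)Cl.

Molecular formula from the SMILES: C7H10ClNO3S.
DoU = (2C + 2 + N − H − X)/2 = (2·7 + 2 + 1 − 10 − 1)/2 = 6/2 = 3.
(Structurally: 0 ring(s) + 3 π bond(s) = 3.)

3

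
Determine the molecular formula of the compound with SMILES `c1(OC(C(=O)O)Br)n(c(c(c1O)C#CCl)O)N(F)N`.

C8H6BrClFN3O5

Heavy atoms from the SMILES: 1 Br, 8 C, 1 Cl, 1 F, 3 N, 5 O.
Implicit hydrogens by atom environment:
  4 × C (aromatic): no H
  3 × C: no H
  3 × O: 1 H each → 3
  2 × O: no H
  1 × Br: no H
  1 × C: 1 H
  1 × Cl: no H
  1 × F: no H
  1 × N: 2 H
  1 × N (aromatic): no H
  1 × N: no H
  Total hydrogens = 6.
Molecular formula: C8H6BrClFN3O5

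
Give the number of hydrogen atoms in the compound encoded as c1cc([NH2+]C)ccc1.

Hydrogens are implicit in SMILES; fill each atom to its normal valence:
  5 × C (aromatic): 1 H each → 5
  1 × C: 3 H
  1 × C (aromatic): no H
  1 × N (charge +1): 2 H
  Total hydrogens = 10.

10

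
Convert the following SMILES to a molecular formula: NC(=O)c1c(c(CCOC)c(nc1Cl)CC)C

Heavy atoms from the SMILES: 12 C, 1 Cl, 2 N, 2 O.
Implicit hydrogens by atom environment:
  5 × C (aromatic): no H
  3 × C: 3 H each → 9
  3 × C: 2 H each → 6
  2 × O: no H
  1 × C: no H
  1 × Cl: no H
  1 × N: 2 H
  1 × N (aromatic): no H
  Total hydrogens = 17.
Molecular formula: C12H17ClN2O2

C12H17ClN2O2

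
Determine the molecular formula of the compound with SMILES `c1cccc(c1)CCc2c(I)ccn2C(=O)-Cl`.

Heavy atoms from the SMILES: 13 C, 1 Cl, 1 I, 1 N, 1 O.
Implicit hydrogens by atom environment:
  7 × C (aromatic): 1 H each → 7
  3 × C (aromatic): no H
  2 × C: 2 H each → 4
  1 × C: no H
  1 × Cl: no H
  1 × I: no H
  1 × N (aromatic): no H
  1 × O: no H
  Total hydrogens = 11.
Molecular formula: C13H11ClINO

C13H11ClINO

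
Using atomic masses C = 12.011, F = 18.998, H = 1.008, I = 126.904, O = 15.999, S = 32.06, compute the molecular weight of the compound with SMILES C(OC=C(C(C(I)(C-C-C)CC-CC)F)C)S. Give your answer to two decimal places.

Molecular formula: C13H24FIOS.
M = 13×12.011 + 1×18.998 + 24×1.008 + 1×126.904 + 1×15.999 + 1×32.06 = 374.30 g/mol.

374.30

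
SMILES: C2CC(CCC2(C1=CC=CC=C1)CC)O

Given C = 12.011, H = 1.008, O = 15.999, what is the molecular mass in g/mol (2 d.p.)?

Molecular formula: C14H20O.
M = 14×12.011 + 20×1.008 + 1×15.999 = 204.31 g/mol.

204.31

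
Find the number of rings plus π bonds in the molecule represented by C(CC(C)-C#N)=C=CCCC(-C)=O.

5

Molecular formula from the SMILES: C11H15NO.
DoU = (2C + 2 + N − H − X)/2 = (2·11 + 2 + 1 − 15 − 0)/2 = 10/2 = 5.
(Structurally: 0 ring(s) + 5 π bond(s) = 5.)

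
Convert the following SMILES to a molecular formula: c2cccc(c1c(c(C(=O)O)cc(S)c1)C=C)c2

Heavy atoms from the SMILES: 15 C, 2 O, 1 S.
Implicit hydrogens by atom environment:
  7 × C (aromatic): 1 H each → 7
  5 × C (aromatic): no H
  1 × C: 2 H
  1 × C: 1 H
  1 × C: no H
  1 × O: 1 H
  1 × O: no H
  1 × S: 1 H
  Total hydrogens = 12.
Molecular formula: C15H12O2S

C15H12O2S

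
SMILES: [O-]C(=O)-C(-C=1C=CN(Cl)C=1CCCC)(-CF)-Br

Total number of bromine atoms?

The symbol for bromine appears 1 time in the SMILES.

1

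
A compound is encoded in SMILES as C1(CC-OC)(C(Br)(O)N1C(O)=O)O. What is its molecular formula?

C6H10BrNO5

Heavy atoms from the SMILES: 1 Br, 6 C, 1 N, 5 O.
Implicit hydrogens by atom environment:
  3 × C: no H
  3 × O: 1 H each → 3
  2 × C: 2 H each → 4
  2 × O: no H
  1 × Br: no H
  1 × C: 3 H
  1 × N: no H
  Total hydrogens = 10.
Molecular formula: C6H10BrNO5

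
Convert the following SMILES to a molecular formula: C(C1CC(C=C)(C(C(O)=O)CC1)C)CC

Heavy atoms from the SMILES: 13 C, 2 O.
Implicit hydrogens by atom environment:
  6 × C: 2 H each → 12
  3 × C: 1 H each → 3
  2 × C: 3 H each → 6
  2 × C: no H
  1 × O: 1 H
  1 × O: no H
  Total hydrogens = 22.
Molecular formula: C13H22O2

C13H22O2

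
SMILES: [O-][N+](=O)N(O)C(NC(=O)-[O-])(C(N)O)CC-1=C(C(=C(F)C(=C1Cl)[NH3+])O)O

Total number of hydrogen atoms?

13

Hydrogens are implicit in SMILES; fill each atom to its normal valence:
  6 × C (aromatic): no H
  4 × O: 1 H each → 4
  2 × C: no H
  2 × O: no H
  2 × O (charge -1): no H
  1 × C: 2 H
  1 × C: 1 H
  1 × Cl: no H
  1 × F: no H
  1 × N (charge +1): 3 H
  1 × N: 2 H
  1 × N: 1 H
  1 × N: no H
  1 × N (charge +1): no H
  Total hydrogens = 13.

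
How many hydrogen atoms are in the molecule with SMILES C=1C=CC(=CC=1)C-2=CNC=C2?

Hydrogens are implicit in SMILES; fill each atom to its normal valence:
  8 × C (aromatic): 1 H each → 8
  2 × C (aromatic): no H
  1 × N (aromatic): 1 H
  Total hydrogens = 9.

9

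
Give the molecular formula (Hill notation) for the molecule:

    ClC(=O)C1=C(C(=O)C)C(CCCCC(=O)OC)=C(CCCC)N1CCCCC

C22H34ClNO4

Heavy atoms from the SMILES: 22 C, 1 Cl, 1 N, 4 O.
Implicit hydrogens by atom environment:
  11 × C: 2 H each → 22
  4 × C: 3 H each → 12
  4 × C (aromatic): no H
  4 × O: no H
  3 × C: no H
  1 × Cl: no H
  1 × N (aromatic): no H
  Total hydrogens = 34.
Molecular formula: C22H34ClNO4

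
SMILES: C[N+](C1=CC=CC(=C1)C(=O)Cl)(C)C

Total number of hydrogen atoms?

13

Hydrogens are implicit in SMILES; fill each atom to its normal valence:
  4 × C (aromatic): 1 H each → 4
  3 × C: 3 H each → 9
  2 × C (aromatic): no H
  1 × C: no H
  1 × Cl: no H
  1 × N (charge +1): no H
  1 × O: no H
  Total hydrogens = 13.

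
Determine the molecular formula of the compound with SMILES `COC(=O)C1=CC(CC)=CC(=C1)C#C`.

C12H12O2

Heavy atoms from the SMILES: 12 C, 2 O.
Implicit hydrogens by atom environment:
  3 × C (aromatic): 1 H each → 3
  3 × C (aromatic): no H
  2 × C: 3 H each → 6
  2 × C: no H
  2 × O: no H
  1 × C: 2 H
  1 × C: 1 H
  Total hydrogens = 12.
Molecular formula: C12H12O2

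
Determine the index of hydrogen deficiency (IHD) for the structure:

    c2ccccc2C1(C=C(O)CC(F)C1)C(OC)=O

7

Molecular formula from the SMILES: C14H15FO3.
DoU = (2C + 2 + N − H − X)/2 = (2·14 + 2 + 0 − 15 − 1)/2 = 14/2 = 7.
(Structurally: 2 ring(s) + 5 π bond(s) = 7.)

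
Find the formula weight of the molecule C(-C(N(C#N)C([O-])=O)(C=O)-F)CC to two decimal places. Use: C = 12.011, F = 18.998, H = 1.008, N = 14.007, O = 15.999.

187.15

Molecular formula: C7H8FN2O3-.
M = 7×12.011 + 1×18.998 + 8×1.008 + 2×14.007 + 3×15.999 = 187.15 g/mol.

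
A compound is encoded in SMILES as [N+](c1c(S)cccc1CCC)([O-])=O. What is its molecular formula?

C9H11NO2S

Heavy atoms from the SMILES: 9 C, 1 N, 2 O, 1 S.
Implicit hydrogens by atom environment:
  3 × C (aromatic): 1 H each → 3
  3 × C (aromatic): no H
  2 × C: 2 H each → 4
  1 × C: 3 H
  1 × N (charge +1): no H
  1 × O: no H
  1 × O (charge -1): no H
  1 × S: 1 H
  Total hydrogens = 11.
Molecular formula: C9H11NO2S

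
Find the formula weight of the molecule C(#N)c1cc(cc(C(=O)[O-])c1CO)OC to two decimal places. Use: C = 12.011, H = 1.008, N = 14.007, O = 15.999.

206.18

Molecular formula: C10H8NO4-.
M = 10×12.011 + 8×1.008 + 1×14.007 + 4×15.999 = 206.18 g/mol.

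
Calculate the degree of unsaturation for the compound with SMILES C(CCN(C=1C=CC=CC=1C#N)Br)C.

6

Molecular formula from the SMILES: C11H13BrN2.
DoU = (2C + 2 + N − H − X)/2 = (2·11 + 2 + 2 − 13 − 1)/2 = 12/2 = 6.
(Structurally: 1 ring(s) + 5 π bond(s) = 6.)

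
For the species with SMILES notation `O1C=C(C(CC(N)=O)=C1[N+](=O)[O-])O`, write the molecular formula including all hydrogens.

Heavy atoms from the SMILES: 6 C, 2 N, 5 O.
Implicit hydrogens by atom environment:
  3 × C (aromatic): no H
  2 × O: no H
  1 × C: 2 H
  1 × C (aromatic): 1 H
  1 × C: no H
  1 × N: 2 H
  1 × N (charge +1): no H
  1 × O: 1 H
  1 × O (aromatic): no H
  1 × O (charge -1): no H
  Total hydrogens = 6.
Molecular formula: C6H6N2O5

C6H6N2O5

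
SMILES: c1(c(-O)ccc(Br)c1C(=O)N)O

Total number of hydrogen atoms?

6

Hydrogens are implicit in SMILES; fill each atom to its normal valence:
  4 × C (aromatic): no H
  2 × C (aromatic): 1 H each → 2
  2 × O: 1 H each → 2
  1 × Br: no H
  1 × C: no H
  1 × N: 2 H
  1 × O: no H
  Total hydrogens = 6.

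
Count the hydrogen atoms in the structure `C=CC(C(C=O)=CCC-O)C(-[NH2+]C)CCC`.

Hydrogens are implicit in SMILES; fill each atom to its normal valence:
  5 × C: 2 H each → 10
  5 × C: 1 H each → 5
  2 × C: 3 H each → 6
  1 × C: no H
  1 × N (charge +1): 2 H
  1 × O: 1 H
  1 × O: no H
  Total hydrogens = 24.

24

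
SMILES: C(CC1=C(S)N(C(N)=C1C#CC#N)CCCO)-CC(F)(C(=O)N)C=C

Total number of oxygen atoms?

2

The symbol for oxygen appears 2 times in the SMILES.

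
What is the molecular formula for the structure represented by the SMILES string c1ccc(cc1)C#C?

Heavy atoms from the SMILES: 8 C.
Implicit hydrogens by atom environment:
  5 × C (aromatic): 1 H each → 5
  1 × C: 1 H
  1 × C (aromatic): no H
  1 × C: no H
  Total hydrogens = 6.
Molecular formula: C8H6

C8H6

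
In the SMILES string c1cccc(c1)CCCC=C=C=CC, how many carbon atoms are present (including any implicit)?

The symbol for carbon appears 14 times in the SMILES. Lowercase c denotes aromatic carbon and counts toward C.

14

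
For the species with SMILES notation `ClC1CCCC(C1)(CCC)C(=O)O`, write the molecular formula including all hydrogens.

Heavy atoms from the SMILES: 10 C, 1 Cl, 2 O.
Implicit hydrogens by atom environment:
  6 × C: 2 H each → 12
  2 × C: no H
  1 × C: 3 H
  1 × C: 1 H
  1 × Cl: no H
  1 × O: 1 H
  1 × O: no H
  Total hydrogens = 17.
Molecular formula: C10H17ClO2

C10H17ClO2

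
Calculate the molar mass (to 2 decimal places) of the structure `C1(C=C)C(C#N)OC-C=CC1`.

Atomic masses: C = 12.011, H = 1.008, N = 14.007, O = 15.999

Molecular formula: C9H11NO.
M = 9×12.011 + 11×1.008 + 1×14.007 + 1×15.999 = 149.19 g/mol.

149.19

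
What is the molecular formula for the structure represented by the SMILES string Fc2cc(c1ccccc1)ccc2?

C12H9F

Heavy atoms from the SMILES: 12 C, 1 F.
Implicit hydrogens by atom environment:
  9 × C (aromatic): 1 H each → 9
  3 × C (aromatic): no H
  1 × F: no H
  Total hydrogens = 9.
Molecular formula: C12H9F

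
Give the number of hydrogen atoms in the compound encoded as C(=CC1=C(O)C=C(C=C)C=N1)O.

Hydrogens are implicit in SMILES; fill each atom to its normal valence:
  3 × C: 1 H each → 3
  3 × C (aromatic): no H
  2 × C (aromatic): 1 H each → 2
  2 × O: 1 H each → 2
  1 × C: 2 H
  1 × N (aromatic): no H
  Total hydrogens = 9.

9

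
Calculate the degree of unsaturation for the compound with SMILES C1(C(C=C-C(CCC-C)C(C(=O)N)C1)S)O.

3

Molecular formula from the SMILES: C12H21NO2S.
DoU = (2C + 2 + N − H − X)/2 = (2·12 + 2 + 1 − 21 − 0)/2 = 6/2 = 3.
(Structurally: 1 ring(s) + 2 π bond(s) = 3.)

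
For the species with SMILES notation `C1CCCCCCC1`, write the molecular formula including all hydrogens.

C8H16

Heavy atoms from the SMILES: 8 C.
Implicit hydrogens by atom environment:
  8 × C: 2 H each → 16
  Total hydrogens = 16.
Molecular formula: C8H16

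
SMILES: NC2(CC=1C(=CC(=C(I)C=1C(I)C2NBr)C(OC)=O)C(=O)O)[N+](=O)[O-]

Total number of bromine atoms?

1

The symbol for bromine appears 1 time in the SMILES.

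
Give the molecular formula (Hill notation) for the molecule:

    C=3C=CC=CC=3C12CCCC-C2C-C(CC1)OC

C17H24O

Heavy atoms from the SMILES: 17 C, 1 O.
Implicit hydrogens by atom environment:
  7 × C: 2 H each → 14
  5 × C (aromatic): 1 H each → 5
  2 × C: 1 H each → 2
  1 × C: 3 H
  1 × C: no H
  1 × C (aromatic): no H
  1 × O: no H
  Total hydrogens = 24.
Molecular formula: C17H24O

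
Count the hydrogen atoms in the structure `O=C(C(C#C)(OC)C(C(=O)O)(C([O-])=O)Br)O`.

Hydrogens are implicit in SMILES; fill each atom to its normal valence:
  6 × C: no H
  4 × O: no H
  2 × O: 1 H each → 2
  1 × Br: no H
  1 × C: 3 H
  1 × C: 1 H
  1 × O (charge -1): no H
  Total hydrogens = 6.

6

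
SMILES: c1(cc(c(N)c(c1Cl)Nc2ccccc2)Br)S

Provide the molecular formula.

Heavy atoms from the SMILES: 1 Br, 12 C, 1 Cl, 2 N, 1 S.
Implicit hydrogens by atom environment:
  6 × C (aromatic): 1 H each → 6
  6 × C (aromatic): no H
  1 × Br: no H
  1 × Cl: no H
  1 × N: 2 H
  1 × N: 1 H
  1 × S: 1 H
  Total hydrogens = 10.
Molecular formula: C12H10BrClN2S

C12H10BrClN2S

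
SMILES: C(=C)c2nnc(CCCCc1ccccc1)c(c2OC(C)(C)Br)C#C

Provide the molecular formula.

C21H23BrN2O

Heavy atoms from the SMILES: 1 Br, 21 C, 2 N, 1 O.
Implicit hydrogens by atom environment:
  5 × C: 2 H each → 10
  5 × C (aromatic): 1 H each → 5
  5 × C (aromatic): no H
  2 × C: 3 H each → 6
  2 × C: 1 H each → 2
  2 × C: no H
  2 × N (aromatic): no H
  1 × Br: no H
  1 × O: no H
  Total hydrogens = 23.
Molecular formula: C21H23BrN2O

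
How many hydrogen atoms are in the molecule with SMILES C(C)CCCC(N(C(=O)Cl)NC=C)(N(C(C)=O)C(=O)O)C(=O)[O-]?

19

Hydrogens are implicit in SMILES; fill each atom to its normal valence:
  5 × C: 2 H each → 10
  5 × C: no H
  4 × O: no H
  2 × C: 3 H each → 6
  2 × N: no H
  1 × C: 1 H
  1 × Cl: no H
  1 × N: 1 H
  1 × O: 1 H
  1 × O (charge -1): no H
  Total hydrogens = 19.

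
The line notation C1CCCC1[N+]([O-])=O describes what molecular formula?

Heavy atoms from the SMILES: 5 C, 1 N, 2 O.
Implicit hydrogens by atom environment:
  4 × C: 2 H each → 8
  1 × C: 1 H
  1 × N (charge +1): no H
  1 × O: no H
  1 × O (charge -1): no H
  Total hydrogens = 9.
Molecular formula: C5H9NO2

C5H9NO2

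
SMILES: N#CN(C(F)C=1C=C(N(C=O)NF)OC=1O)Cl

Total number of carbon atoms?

The symbol for carbon appears 7 times in the SMILES. (Cl is a single chlorine, not C + l.)

7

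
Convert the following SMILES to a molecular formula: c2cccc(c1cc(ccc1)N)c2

Heavy atoms from the SMILES: 12 C, 1 N.
Implicit hydrogens by atom environment:
  9 × C (aromatic): 1 H each → 9
  3 × C (aromatic): no H
  1 × N: 2 H
  Total hydrogens = 11.
Molecular formula: C12H11N

C12H11N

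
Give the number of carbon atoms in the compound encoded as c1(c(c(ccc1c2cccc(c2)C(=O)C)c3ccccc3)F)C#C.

22

The symbol for carbon appears 22 times in the SMILES. Lowercase c denotes aromatic carbon and counts toward C.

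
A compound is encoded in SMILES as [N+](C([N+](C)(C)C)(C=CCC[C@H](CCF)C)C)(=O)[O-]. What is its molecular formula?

Heavy atoms from the SMILES: 13 C, 1 F, 2 N, 2 O.
Implicit hydrogens by atom environment:
  5 × C: 3 H each → 15
  4 × C: 2 H each → 8
  3 × C: 1 H each → 3
  2 × N (charge +1): no H
  1 × C: no H
  1 × F: no H
  1 × O: no H
  1 × O (charge -1): no H
  Total hydrogens = 26.
Net charge +1.
Molecular formula: C13H26FN2O2+

C13H26FN2O2+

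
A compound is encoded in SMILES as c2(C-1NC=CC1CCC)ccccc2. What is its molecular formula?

C13H17N

Heavy atoms from the SMILES: 13 C, 1 N.
Implicit hydrogens by atom environment:
  5 × C (aromatic): 1 H each → 5
  4 × C: 1 H each → 4
  2 × C: 2 H each → 4
  1 × C: 3 H
  1 × C (aromatic): no H
  1 × N: 1 H
  Total hydrogens = 17.
Molecular formula: C13H17N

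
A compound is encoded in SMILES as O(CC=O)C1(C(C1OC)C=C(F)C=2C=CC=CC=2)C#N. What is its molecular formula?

C15H14FNO3

Heavy atoms from the SMILES: 15 C, 1 F, 1 N, 3 O.
Implicit hydrogens by atom environment:
  5 × C (aromatic): 1 H each → 5
  4 × C: 1 H each → 4
  3 × C: no H
  3 × O: no H
  1 × C: 3 H
  1 × C: 2 H
  1 × C (aromatic): no H
  1 × F: no H
  1 × N: no H
  Total hydrogens = 14.
Molecular formula: C15H14FNO3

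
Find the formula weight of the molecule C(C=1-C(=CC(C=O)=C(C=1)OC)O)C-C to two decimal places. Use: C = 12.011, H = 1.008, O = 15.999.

194.23

Molecular formula: C11H14O3.
M = 11×12.011 + 14×1.008 + 3×15.999 = 194.23 g/mol.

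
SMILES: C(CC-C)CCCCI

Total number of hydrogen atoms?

Hydrogens are implicit in SMILES; fill each atom to its normal valence:
  7 × C: 2 H each → 14
  1 × C: 3 H
  1 × I: no H
  Total hydrogens = 17.

17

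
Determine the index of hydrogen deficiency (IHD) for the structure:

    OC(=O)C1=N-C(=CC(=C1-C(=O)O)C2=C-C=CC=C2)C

Molecular formula from the SMILES: C14H11NO4.
DoU = (2C + 2 + N − H − X)/2 = (2·14 + 2 + 1 − 11 − 0)/2 = 20/2 = 10.
(Structurally: 2 ring(s) + 8 π bond(s) = 10.)

10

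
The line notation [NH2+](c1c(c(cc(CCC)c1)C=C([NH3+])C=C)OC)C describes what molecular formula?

Heavy atoms from the SMILES: 15 C, 2 N, 1 O.
Implicit hydrogens by atom environment:
  4 × C (aromatic): no H
  3 × C: 3 H each → 9
  3 × C: 2 H each → 6
  2 × C (aromatic): 1 H each → 2
  2 × C: 1 H each → 2
  1 × C: no H
  1 × N (charge +1): 3 H
  1 × N (charge +1): 2 H
  1 × O: no H
  Total hydrogens = 24.
Net charge +2.
Molecular formula: [C15H24N2O]2+

[C15H24N2O]2+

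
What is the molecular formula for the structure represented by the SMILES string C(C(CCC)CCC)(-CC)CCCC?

C14H30

Heavy atoms from the SMILES: 14 C.
Implicit hydrogens by atom environment:
  8 × C: 2 H each → 16
  4 × C: 3 H each → 12
  2 × C: 1 H each → 2
  Total hydrogens = 30.
Molecular formula: C14H30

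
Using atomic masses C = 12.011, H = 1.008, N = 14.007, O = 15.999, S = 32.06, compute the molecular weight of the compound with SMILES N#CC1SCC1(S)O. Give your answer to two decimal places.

Molecular formula: C4H5NOS2.
M = 4×12.011 + 5×1.008 + 1×14.007 + 1×15.999 + 2×32.06 = 147.21 g/mol.

147.21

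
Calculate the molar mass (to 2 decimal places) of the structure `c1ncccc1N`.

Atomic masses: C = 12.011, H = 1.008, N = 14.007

Molecular formula: C5H6N2.
M = 5×12.011 + 6×1.008 + 2×14.007 = 94.12 g/mol.

94.12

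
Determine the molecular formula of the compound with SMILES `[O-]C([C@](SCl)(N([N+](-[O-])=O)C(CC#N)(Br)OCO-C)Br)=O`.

C7H7Br2ClN3O6S-

Heavy atoms from the SMILES: 2 Br, 7 C, 1 Cl, 3 N, 6 O, 1 S.
Implicit hydrogens by atom environment:
  4 × C: no H
  4 × O: no H
  2 × Br: no H
  2 × C: 2 H each → 4
  2 × N: no H
  2 × O (charge -1): no H
  1 × C: 3 H
  1 × Cl: no H
  1 × N (charge +1): no H
  1 × S: no H
  Total hydrogens = 7.
Net charge -1.
Molecular formula: C7H7Br2ClN3O6S-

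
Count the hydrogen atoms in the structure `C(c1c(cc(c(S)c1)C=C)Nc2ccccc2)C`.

17

Hydrogens are implicit in SMILES; fill each atom to its normal valence:
  7 × C (aromatic): 1 H each → 7
  5 × C (aromatic): no H
  2 × C: 2 H each → 4
  1 × C: 3 H
  1 × C: 1 H
  1 × N: 1 H
  1 × S: 1 H
  Total hydrogens = 17.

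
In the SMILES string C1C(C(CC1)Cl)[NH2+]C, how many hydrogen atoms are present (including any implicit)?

Hydrogens are implicit in SMILES; fill each atom to its normal valence:
  3 × C: 2 H each → 6
  2 × C: 1 H each → 2
  1 × C: 3 H
  1 × Cl: no H
  1 × N (charge +1): 2 H
  Total hydrogens = 13.

13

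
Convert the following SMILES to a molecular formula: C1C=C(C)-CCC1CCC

Heavy atoms from the SMILES: 10 C.
Implicit hydrogens by atom environment:
  5 × C: 2 H each → 10
  2 × C: 3 H each → 6
  2 × C: 1 H each → 2
  1 × C: no H
  Total hydrogens = 18.
Molecular formula: C10H18

C10H18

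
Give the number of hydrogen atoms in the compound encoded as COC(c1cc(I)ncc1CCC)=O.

Hydrogens are implicit in SMILES; fill each atom to its normal valence:
  3 × C (aromatic): no H
  2 × C: 3 H each → 6
  2 × C: 2 H each → 4
  2 × C (aromatic): 1 H each → 2
  2 × O: no H
  1 × C: no H
  1 × I: no H
  1 × N (aromatic): no H
  Total hydrogens = 12.

12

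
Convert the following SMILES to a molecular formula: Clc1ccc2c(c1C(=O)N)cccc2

C11H8ClNO

Heavy atoms from the SMILES: 11 C, 1 Cl, 1 N, 1 O.
Implicit hydrogens by atom environment:
  6 × C (aromatic): 1 H each → 6
  4 × C (aromatic): no H
  1 × C: no H
  1 × Cl: no H
  1 × N: 2 H
  1 × O: no H
  Total hydrogens = 8.
Molecular formula: C11H8ClNO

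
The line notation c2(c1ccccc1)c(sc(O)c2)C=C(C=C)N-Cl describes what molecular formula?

C14H12ClNOS

Heavy atoms from the SMILES: 14 C, 1 Cl, 1 N, 1 O, 1 S.
Implicit hydrogens by atom environment:
  6 × C (aromatic): 1 H each → 6
  4 × C (aromatic): no H
  2 × C: 1 H each → 2
  1 × C: 2 H
  1 × C: no H
  1 × Cl: no H
  1 × N: 1 H
  1 × O: 1 H
  1 × S (aromatic): no H
  Total hydrogens = 12.
Molecular formula: C14H12ClNOS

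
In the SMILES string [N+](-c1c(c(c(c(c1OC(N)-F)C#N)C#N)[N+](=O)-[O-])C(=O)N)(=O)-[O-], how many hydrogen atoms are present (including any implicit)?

5

Hydrogens are implicit in SMILES; fill each atom to its normal valence:
  6 × C (aromatic): no H
  4 × O: no H
  3 × C: no H
  2 × N: 2 H each → 4
  2 × N: no H
  2 × N (charge +1): no H
  2 × O (charge -1): no H
  1 × C: 1 H
  1 × F: no H
  Total hydrogens = 5.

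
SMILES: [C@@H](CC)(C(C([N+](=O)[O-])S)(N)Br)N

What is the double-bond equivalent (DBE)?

1

Molecular formula from the SMILES: C5H12BrN3O2S.
DoU = (2C + 2 + N − H − X)/2 = (2·5 + 2 + 3 − 12 − 1)/2 = 2/2 = 1.
(Structurally: 0 ring(s) + 1 π bond(s) = 1.)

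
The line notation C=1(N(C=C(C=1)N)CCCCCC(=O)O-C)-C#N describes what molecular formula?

C12H17N3O2

Heavy atoms from the SMILES: 12 C, 3 N, 2 O.
Implicit hydrogens by atom environment:
  5 × C: 2 H each → 10
  2 × C (aromatic): 1 H each → 2
  2 × C (aromatic): no H
  2 × C: no H
  2 × O: no H
  1 × C: 3 H
  1 × N: 2 H
  1 × N (aromatic): no H
  1 × N: no H
  Total hydrogens = 17.
Molecular formula: C12H17N3O2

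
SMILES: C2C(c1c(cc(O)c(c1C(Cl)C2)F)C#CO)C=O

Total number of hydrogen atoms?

10

Hydrogens are implicit in SMILES; fill each atom to its normal valence:
  5 × C (aromatic): no H
  3 × C: 1 H each → 3
  2 × C: 2 H each → 4
  2 × C: no H
  2 × O: 1 H each → 2
  1 × C (aromatic): 1 H
  1 × Cl: no H
  1 × F: no H
  1 × O: no H
  Total hydrogens = 10.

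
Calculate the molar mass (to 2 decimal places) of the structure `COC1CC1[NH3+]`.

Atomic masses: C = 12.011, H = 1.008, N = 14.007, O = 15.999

88.13

Molecular formula: C4H10NO+.
M = 4×12.011 + 10×1.008 + 1×14.007 + 1×15.999 = 88.13 g/mol.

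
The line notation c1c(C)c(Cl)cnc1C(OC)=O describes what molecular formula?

C8H8ClNO2

Heavy atoms from the SMILES: 8 C, 1 Cl, 1 N, 2 O.
Implicit hydrogens by atom environment:
  3 × C (aromatic): no H
  2 × C: 3 H each → 6
  2 × C (aromatic): 1 H each → 2
  2 × O: no H
  1 × C: no H
  1 × Cl: no H
  1 × N (aromatic): no H
  Total hydrogens = 8.
Molecular formula: C8H8ClNO2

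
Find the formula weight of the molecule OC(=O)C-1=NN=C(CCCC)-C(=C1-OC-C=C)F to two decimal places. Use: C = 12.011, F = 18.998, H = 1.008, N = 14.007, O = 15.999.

254.26

Molecular formula: C12H15FN2O3.
M = 12×12.011 + 1×18.998 + 15×1.008 + 2×14.007 + 3×15.999 = 254.26 g/mol.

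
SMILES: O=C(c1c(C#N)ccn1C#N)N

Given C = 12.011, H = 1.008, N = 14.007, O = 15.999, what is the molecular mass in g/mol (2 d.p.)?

160.14

Molecular formula: C7H4N4O.
M = 7×12.011 + 4×1.008 + 4×14.007 + 1×15.999 = 160.14 g/mol.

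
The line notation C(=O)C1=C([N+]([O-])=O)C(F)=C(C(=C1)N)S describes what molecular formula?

Heavy atoms from the SMILES: 7 C, 1 F, 2 N, 3 O, 1 S.
Implicit hydrogens by atom environment:
  5 × C (aromatic): no H
  2 × O: no H
  1 × C (aromatic): 1 H
  1 × C: 1 H
  1 × F: no H
  1 × N: 2 H
  1 × N (charge +1): no H
  1 × O (charge -1): no H
  1 × S: 1 H
  Total hydrogens = 5.
Molecular formula: C7H5FN2O3S

C7H5FN2O3S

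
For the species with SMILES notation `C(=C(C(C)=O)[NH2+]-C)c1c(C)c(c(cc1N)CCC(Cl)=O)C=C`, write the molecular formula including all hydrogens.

Heavy atoms from the SMILES: 17 C, 1 Cl, 2 N, 2 O.
Implicit hydrogens by atom environment:
  5 × C (aromatic): no H
  3 × C: 3 H each → 9
  3 × C: 2 H each → 6
  3 × C: no H
  2 × C: 1 H each → 2
  2 × O: no H
  1 × C (aromatic): 1 H
  1 × Cl: no H
  1 × N: 2 H
  1 × N (charge +1): 2 H
  Total hydrogens = 22.
Net charge +1.
Molecular formula: C17H22ClN2O2+

C17H22ClN2O2+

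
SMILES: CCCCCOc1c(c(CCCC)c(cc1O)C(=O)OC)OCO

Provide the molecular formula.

Heavy atoms from the SMILES: 18 C, 6 O.
Implicit hydrogens by atom environment:
  8 × C: 2 H each → 16
  5 × C (aromatic): no H
  4 × O: no H
  3 × C: 3 H each → 9
  2 × O: 1 H each → 2
  1 × C (aromatic): 1 H
  1 × C: no H
  Total hydrogens = 28.
Molecular formula: C18H28O6

C18H28O6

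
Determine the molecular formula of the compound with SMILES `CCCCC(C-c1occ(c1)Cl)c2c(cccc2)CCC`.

Heavy atoms from the SMILES: 19 C, 1 Cl, 1 O.
Implicit hydrogens by atom environment:
  6 × C: 2 H each → 12
  6 × C (aromatic): 1 H each → 6
  4 × C (aromatic): no H
  2 × C: 3 H each → 6
  1 × C: 1 H
  1 × Cl: no H
  1 × O (aromatic): no H
  Total hydrogens = 25.
Molecular formula: C19H25ClO

C19H25ClO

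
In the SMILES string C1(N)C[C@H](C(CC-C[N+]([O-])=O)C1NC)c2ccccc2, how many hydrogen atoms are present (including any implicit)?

Hydrogens are implicit in SMILES; fill each atom to its normal valence:
  5 × C (aromatic): 1 H each → 5
  4 × C: 2 H each → 8
  4 × C: 1 H each → 4
  1 × C: 3 H
  1 × C (aromatic): no H
  1 × N: 2 H
  1 × N: 1 H
  1 × N (charge +1): no H
  1 × O: no H
  1 × O (charge -1): no H
  Total hydrogens = 23.

23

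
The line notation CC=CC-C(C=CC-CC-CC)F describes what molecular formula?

C12H21F

Heavy atoms from the SMILES: 12 C, 1 F.
Implicit hydrogens by atom environment:
  5 × C: 2 H each → 10
  5 × C: 1 H each → 5
  2 × C: 3 H each → 6
  1 × F: no H
  Total hydrogens = 21.
Molecular formula: C12H21F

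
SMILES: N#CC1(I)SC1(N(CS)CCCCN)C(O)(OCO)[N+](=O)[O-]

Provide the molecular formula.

C10H17IN4O5S2

Heavy atoms from the SMILES: 10 C, 1 I, 4 N, 5 O, 2 S.
Implicit hydrogens by atom environment:
  6 × C: 2 H each → 12
  4 × C: no H
  2 × N: no H
  2 × O: 1 H each → 2
  2 × O: no H
  1 × I: no H
  1 × N: 2 H
  1 × N (charge +1): no H
  1 × O (charge -1): no H
  1 × S: 1 H
  1 × S: no H
  Total hydrogens = 17.
Molecular formula: C10H17IN4O5S2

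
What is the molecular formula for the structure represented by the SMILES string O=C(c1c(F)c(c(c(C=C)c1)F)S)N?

Heavy atoms from the SMILES: 9 C, 2 F, 1 N, 1 O, 1 S.
Implicit hydrogens by atom environment:
  5 × C (aromatic): no H
  2 × F: no H
  1 × C: 2 H
  1 × C (aromatic): 1 H
  1 × C: 1 H
  1 × C: no H
  1 × N: 2 H
  1 × O: no H
  1 × S: 1 H
  Total hydrogens = 7.
Molecular formula: C9H7F2NOS

C9H7F2NOS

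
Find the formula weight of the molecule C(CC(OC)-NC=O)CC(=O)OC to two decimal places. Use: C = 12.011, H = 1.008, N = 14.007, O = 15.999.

189.21

Molecular formula: C8H15NO4.
M = 8×12.011 + 15×1.008 + 1×14.007 + 4×15.999 = 189.21 g/mol.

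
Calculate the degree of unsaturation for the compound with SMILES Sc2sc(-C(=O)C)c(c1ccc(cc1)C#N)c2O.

Molecular formula from the SMILES: C13H9NO2S2.
DoU = (2C + 2 + N − H − X)/2 = (2·13 + 2 + 1 − 9 − 0)/2 = 20/2 = 10.
(Structurally: 2 ring(s) + 8 π bond(s) = 10.)

10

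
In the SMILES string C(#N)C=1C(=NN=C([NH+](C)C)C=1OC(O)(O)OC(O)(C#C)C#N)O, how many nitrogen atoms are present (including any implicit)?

5

The symbol for nitrogen appears 5 times in the SMILES.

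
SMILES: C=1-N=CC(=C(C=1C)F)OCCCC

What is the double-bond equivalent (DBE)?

4

Molecular formula from the SMILES: C10H14FNO.
DoU = (2C + 2 + N − H − X)/2 = (2·10 + 2 + 1 − 14 − 1)/2 = 8/2 = 4.
(Structurally: 1 ring(s) + 3 π bond(s) = 4.)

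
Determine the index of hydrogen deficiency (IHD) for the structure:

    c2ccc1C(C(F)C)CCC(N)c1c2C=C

6

Molecular formula from the SMILES: C14H18FN.
DoU = (2C + 2 + N − H − X)/2 = (2·14 + 2 + 1 − 18 − 1)/2 = 12/2 = 6.
(Structurally: 2 ring(s) + 4 π bond(s) = 6.)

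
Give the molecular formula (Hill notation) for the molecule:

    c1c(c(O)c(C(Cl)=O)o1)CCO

C7H7ClO4

Heavy atoms from the SMILES: 7 C, 1 Cl, 4 O.
Implicit hydrogens by atom environment:
  3 × C (aromatic): no H
  2 × C: 2 H each → 4
  2 × O: 1 H each → 2
  1 × C (aromatic): 1 H
  1 × C: no H
  1 × Cl: no H
  1 × O (aromatic): no H
  1 × O: no H
  Total hydrogens = 7.
Molecular formula: C7H7ClO4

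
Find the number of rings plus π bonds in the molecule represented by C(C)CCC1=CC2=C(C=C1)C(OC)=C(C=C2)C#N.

Molecular formula from the SMILES: C16H17NO.
DoU = (2C + 2 + N − H − X)/2 = (2·16 + 2 + 1 − 17 − 0)/2 = 18/2 = 9.
(Structurally: 2 ring(s) + 7 π bond(s) = 9.)

9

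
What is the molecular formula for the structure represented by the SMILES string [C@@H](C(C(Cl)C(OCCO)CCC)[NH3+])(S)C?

C10H23ClNO2S+

Heavy atoms from the SMILES: 10 C, 1 Cl, 1 N, 2 O, 1 S.
Implicit hydrogens by atom environment:
  4 × C: 2 H each → 8
  4 × C: 1 H each → 4
  2 × C: 3 H each → 6
  1 × Cl: no H
  1 × N (charge +1): 3 H
  1 × O: 1 H
  1 × O: no H
  1 × S: 1 H
  Total hydrogens = 23.
Net charge +1.
Molecular formula: C10H23ClNO2S+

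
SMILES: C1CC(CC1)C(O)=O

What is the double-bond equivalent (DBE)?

2

Molecular formula from the SMILES: C6H10O2.
DoU = (2C + 2 + N − H − X)/2 = (2·6 + 2 + 0 − 10 − 0)/2 = 4/2 = 2.
(Structurally: 1 ring(s) + 1 π bond(s) = 2.)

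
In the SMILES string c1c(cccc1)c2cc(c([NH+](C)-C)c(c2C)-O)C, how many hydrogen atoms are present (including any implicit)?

Hydrogens are implicit in SMILES; fill each atom to its normal valence:
  6 × C (aromatic): 1 H each → 6
  6 × C (aromatic): no H
  4 × C: 3 H each → 12
  1 × N (charge +1): 1 H
  1 × O: 1 H
  Total hydrogens = 20.

20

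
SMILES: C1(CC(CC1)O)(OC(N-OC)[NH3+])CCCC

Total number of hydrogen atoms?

25

Hydrogens are implicit in SMILES; fill each atom to its normal valence:
  6 × C: 2 H each → 12
  2 × C: 3 H each → 6
  2 × C: 1 H each → 2
  2 × O: no H
  1 × C: no H
  1 × N (charge +1): 3 H
  1 × N: 1 H
  1 × O: 1 H
  Total hydrogens = 25.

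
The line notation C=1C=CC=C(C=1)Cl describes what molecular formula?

C6H5Cl

Heavy atoms from the SMILES: 6 C, 1 Cl.
Implicit hydrogens by atom environment:
  5 × C (aromatic): 1 H each → 5
  1 × C (aromatic): no H
  1 × Cl: no H
  Total hydrogens = 5.
Molecular formula: C6H5Cl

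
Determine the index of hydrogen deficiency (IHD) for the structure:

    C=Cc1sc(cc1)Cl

Molecular formula from the SMILES: C6H5ClS.
DoU = (2C + 2 + N − H − X)/2 = (2·6 + 2 + 0 − 5 − 1)/2 = 8/2 = 4.
(Structurally: 1 ring(s) + 3 π bond(s) = 4.)

4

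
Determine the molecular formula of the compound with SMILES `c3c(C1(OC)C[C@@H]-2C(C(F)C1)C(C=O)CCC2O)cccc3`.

C18H23FO3

Heavy atoms from the SMILES: 18 C, 1 F, 3 O.
Implicit hydrogens by atom environment:
  6 × C: 1 H each → 6
  5 × C (aromatic): 1 H each → 5
  4 × C: 2 H each → 8
  2 × O: no H
  1 × C: 3 H
  1 × C: no H
  1 × C (aromatic): no H
  1 × F: no H
  1 × O: 1 H
  Total hydrogens = 23.
Molecular formula: C18H23FO3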